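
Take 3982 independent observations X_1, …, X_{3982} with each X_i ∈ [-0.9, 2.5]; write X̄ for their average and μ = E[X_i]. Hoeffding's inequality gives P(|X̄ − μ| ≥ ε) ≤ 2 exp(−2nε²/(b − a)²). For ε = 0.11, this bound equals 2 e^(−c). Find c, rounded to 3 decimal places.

c = 2nε²/(b − a)² = 2·3982·0.11² / 3.4² = 8.3360.

8.336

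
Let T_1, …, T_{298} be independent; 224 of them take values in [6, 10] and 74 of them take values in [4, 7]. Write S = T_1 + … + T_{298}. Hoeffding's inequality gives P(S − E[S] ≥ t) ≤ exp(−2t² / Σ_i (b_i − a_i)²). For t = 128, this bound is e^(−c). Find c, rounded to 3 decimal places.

Σ(b_i − a_i)² = 224·4² + 74·3² = 4250.
c = 2t² / 4250 = 2·128² / 4250 = 7.7101.

7.710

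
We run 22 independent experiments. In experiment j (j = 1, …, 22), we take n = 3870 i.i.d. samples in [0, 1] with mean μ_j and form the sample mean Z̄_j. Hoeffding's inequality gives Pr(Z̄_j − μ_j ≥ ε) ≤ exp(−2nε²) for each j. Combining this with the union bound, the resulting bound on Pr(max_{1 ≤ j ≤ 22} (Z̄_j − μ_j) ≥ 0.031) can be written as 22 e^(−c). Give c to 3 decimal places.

Union bound over the 22 events: Pr(max_{1 ≤ j ≤ 22} (Z̄_j − μ_j) ≥ 0.031) ≤ 22·exp(−2nε²) = 22 exp(−2·3870·0.031²).
So c = 2·3870·0.031² = 7.4381.

7.438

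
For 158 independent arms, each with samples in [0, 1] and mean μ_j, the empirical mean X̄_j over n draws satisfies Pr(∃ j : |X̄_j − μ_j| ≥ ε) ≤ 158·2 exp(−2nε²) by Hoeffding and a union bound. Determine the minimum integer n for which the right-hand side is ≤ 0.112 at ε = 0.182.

Need 2·158·exp(−2nε²) ≤ 0.112, i.e. exp(−2nε²) ≤ 0.112/316.
So 2nε² ≥ ln(316/0.112) = 7.944999.
Hence n ≥ 7.944999/(2·0.182²) = 119.928.
The smallest integer n is 120.

120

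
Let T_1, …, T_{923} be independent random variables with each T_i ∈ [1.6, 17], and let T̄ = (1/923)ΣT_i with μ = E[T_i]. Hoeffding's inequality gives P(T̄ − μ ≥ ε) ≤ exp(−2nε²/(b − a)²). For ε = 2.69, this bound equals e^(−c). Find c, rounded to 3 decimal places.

56.324

c = 2nε²/(b − a)² = 2·923·2.69² / 15.4² = 56.3242.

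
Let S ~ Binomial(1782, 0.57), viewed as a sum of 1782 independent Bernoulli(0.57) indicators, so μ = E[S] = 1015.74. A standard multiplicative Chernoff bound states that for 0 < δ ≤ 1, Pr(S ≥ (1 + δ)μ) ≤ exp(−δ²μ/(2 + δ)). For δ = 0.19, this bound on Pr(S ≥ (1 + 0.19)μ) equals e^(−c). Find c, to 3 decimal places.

16.743

c = δ²μ/(2 + δ) = 0.19²·1015.74/(2 + 0.19) = 16.7435.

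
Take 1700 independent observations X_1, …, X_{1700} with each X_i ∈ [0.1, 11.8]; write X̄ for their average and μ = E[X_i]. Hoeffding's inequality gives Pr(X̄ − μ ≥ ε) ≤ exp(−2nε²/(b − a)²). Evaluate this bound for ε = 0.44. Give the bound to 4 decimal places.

0.0082

Exponent: 2nε²/(b − a)² = 2·1700·0.44² / 11.7² = 4.80853.
Bound = exp(−4.80853) = 0.00816.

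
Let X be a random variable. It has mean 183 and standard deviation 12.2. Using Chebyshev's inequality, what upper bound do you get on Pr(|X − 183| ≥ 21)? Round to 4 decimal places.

Chebyshev: Pr(|X − μ| ≥ t) ≤ Var(X)/t².
Var(X) = σ² = 12.2² = 148.84.
Bound = 148.84 / 441 = 0.3375.

0.3375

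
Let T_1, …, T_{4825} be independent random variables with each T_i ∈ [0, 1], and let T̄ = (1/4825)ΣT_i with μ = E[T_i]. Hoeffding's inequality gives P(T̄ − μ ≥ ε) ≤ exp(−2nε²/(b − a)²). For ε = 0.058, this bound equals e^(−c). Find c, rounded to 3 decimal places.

c = 2nε²/(b − a)² = 2·4825·0.058² / 1² = 32.4626.

32.463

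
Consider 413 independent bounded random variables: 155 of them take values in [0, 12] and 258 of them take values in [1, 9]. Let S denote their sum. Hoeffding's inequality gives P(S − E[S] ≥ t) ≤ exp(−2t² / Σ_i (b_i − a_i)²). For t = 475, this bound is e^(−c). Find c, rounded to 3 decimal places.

11.621

Σ(b_i − a_i)² = 155·12² + 258·8² = 38832.
c = 2t² / 38832 = 2·475² / 38832 = 11.6206.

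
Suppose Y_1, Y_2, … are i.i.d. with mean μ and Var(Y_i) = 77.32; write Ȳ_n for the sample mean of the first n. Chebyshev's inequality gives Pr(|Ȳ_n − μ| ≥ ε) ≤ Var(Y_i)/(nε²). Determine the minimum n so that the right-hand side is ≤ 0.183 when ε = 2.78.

Require 77.32/(n·2.78²) ≤ 0.183, i.e. n ≥ 77.32/(0.183·2.78²) = 54.670.
The smallest integer n is 55.

55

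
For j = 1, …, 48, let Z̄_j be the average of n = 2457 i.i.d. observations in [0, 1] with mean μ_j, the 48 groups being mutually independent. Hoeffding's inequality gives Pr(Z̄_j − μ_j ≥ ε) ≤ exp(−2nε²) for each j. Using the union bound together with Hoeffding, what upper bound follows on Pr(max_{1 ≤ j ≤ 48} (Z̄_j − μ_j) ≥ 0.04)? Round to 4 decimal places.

Per-experiment Hoeffding bound: exp(−2·2457·0.04²) = exp(−7.86240) = 0.00038495.
Union bound over 48 events: 48·0.00038495 = 0.01848.

0.0185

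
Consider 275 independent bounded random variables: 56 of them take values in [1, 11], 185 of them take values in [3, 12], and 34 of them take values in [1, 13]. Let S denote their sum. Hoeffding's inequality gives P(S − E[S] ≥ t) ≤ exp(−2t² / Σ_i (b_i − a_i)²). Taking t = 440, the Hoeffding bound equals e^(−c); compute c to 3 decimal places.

Σ(b_i − a_i)² = 56·10² + 185·9² + 34·12² = 25481.
c = 2t² / 25481 = 2·440² / 25481 = 15.1956.

15.196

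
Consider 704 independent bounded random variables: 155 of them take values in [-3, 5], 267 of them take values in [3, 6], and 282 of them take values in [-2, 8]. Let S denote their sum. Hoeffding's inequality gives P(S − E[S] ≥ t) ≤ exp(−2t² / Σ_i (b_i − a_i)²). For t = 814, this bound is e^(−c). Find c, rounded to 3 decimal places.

32.702

Σ(b_i − a_i)² = 155·8² + 267·3² + 282·10² = 40523.
c = 2t² / 40523 = 2·814² / 40523 = 32.7022.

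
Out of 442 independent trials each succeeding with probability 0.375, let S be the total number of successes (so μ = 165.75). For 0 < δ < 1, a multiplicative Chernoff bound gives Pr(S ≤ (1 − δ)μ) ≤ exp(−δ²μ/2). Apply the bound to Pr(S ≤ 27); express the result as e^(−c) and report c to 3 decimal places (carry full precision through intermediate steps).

58.074

Write 27 = (1 − δ)μ, so δ = 1 − 27/165.75 = 0.8371041…
Then the exponent is δ²μ/2 = (μ − 27)²/(2μ) = 58.074095.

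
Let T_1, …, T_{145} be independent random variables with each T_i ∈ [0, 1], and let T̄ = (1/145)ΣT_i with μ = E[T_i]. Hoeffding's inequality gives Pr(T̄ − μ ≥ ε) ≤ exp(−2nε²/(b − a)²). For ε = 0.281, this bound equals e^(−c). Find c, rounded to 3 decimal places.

c = 2nε²/(b − a)² = 2·145·0.281² / 1² = 22.8987.

22.899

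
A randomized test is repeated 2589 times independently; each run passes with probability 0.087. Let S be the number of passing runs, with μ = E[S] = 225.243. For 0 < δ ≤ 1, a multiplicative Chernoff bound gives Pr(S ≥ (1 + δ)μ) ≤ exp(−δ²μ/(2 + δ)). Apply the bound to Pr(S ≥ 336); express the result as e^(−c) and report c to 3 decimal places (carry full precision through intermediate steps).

21.857

Write 336 = (1 + δ)μ, so δ = 336/225.243 − 1 = 0.4917223…
Then the exponent is δ²μ/(2 + δ) = (336 − μ)² / (μ·(2 + δ)) = 21.857044.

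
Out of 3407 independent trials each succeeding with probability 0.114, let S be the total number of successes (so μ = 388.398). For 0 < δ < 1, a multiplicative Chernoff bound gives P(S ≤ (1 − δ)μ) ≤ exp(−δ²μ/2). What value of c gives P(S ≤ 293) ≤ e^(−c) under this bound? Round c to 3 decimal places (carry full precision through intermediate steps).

11.716

Write 293 = (1 − δ)μ, so δ = 1 − 293/388.398 = 0.2456192…
Then the exponent is δ²μ/2 = (μ − 293)²/(2μ) = 11.715789.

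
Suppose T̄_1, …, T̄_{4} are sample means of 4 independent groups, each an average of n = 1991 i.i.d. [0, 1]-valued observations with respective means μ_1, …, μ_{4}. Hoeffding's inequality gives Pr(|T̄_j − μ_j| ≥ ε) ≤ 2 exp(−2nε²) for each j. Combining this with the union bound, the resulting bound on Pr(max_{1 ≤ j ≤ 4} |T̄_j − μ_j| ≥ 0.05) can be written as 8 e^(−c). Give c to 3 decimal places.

9.955

Union bound over the 4 events: Pr(max_{1 ≤ j ≤ 4} |T̄_j − μ_j| ≥ 0.05) ≤ 4·2·exp(−2nε²) = 8 exp(−2·1991·0.05²).
So c = 2·1991·0.05² = 9.9550.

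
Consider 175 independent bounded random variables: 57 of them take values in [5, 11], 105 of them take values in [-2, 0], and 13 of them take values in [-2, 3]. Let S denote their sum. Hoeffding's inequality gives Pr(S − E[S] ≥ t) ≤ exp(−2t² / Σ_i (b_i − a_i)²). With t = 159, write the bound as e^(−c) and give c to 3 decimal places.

18.077

Σ(b_i − a_i)² = 57·6² + 105·2² + 13·5² = 2797.
c = 2t² / 2797 = 2·159² / 2797 = 18.0772.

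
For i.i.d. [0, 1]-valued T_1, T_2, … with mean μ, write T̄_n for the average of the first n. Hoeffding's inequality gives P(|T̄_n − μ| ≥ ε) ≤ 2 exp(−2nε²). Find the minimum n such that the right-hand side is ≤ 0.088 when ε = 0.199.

Require 2·exp(−2nε²) ≤ 0.088, i.e. 2nε² ≥ ln(2/0.088) = 3.123566.
So n ≥ 3.123566 / (2·0.199²) = 39.438.
The smallest integer n is 40.

40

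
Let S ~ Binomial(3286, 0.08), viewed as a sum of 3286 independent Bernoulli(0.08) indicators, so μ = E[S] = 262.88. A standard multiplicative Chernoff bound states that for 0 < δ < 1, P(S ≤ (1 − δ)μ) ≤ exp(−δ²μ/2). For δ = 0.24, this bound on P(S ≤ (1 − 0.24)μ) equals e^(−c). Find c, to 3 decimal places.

7.571

c = δ²μ/2 = 0.24²·262.88/2 = 7.5709.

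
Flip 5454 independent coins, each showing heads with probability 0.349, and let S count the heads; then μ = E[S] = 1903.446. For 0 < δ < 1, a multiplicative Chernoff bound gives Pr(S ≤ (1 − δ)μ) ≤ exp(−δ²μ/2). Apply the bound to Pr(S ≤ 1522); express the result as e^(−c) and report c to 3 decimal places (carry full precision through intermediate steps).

Write 1522 = (1 − δ)μ, so δ = 1 − 1522/1903.446 = 0.2003976…
Then the exponent is δ²μ/2 = (μ − 1522)²/(2μ) = 38.220430.

38.220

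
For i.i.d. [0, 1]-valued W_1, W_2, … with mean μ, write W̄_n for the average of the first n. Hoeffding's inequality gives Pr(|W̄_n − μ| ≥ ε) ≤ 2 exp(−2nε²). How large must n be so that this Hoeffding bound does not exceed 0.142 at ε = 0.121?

91

Require 2·exp(−2nε²) ≤ 0.142, i.e. 2nε² ≥ ln(2/0.142) = 2.645075.
So n ≥ 2.645075 / (2·0.121²) = 90.331.
The smallest integer n is 91.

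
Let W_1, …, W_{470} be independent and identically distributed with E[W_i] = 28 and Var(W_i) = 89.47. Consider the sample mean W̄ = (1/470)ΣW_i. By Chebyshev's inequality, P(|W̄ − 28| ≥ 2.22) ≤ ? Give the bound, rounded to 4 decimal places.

0.0386

Var(W̄) = Var(W_i)/n = 89.47/470 = 0.19036.
Chebyshev: P(|W̄ − 28| ≥ 2.22) ≤ Var(W̄)/(2.22)² = 89.47/(470·2.22²) = 0.0386.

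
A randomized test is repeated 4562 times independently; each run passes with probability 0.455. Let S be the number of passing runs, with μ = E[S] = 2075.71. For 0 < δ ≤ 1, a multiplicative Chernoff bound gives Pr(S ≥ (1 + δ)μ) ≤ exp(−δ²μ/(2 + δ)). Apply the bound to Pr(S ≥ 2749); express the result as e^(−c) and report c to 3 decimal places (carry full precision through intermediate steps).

93.958

Write 2749 = (1 + δ)μ, so δ = 2749/2075.71 − 1 = 0.3243661…
Then the exponent is δ²μ/(2 + δ) = (2749 − μ)² / (μ·(2 + δ)) = 93.957859.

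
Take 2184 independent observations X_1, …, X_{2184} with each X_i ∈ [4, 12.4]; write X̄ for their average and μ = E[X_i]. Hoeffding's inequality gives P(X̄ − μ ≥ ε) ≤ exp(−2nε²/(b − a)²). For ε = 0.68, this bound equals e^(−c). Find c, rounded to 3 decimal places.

c = 2nε²/(b − a)² = 2·2184·0.68² / 8.4² = 28.6248.

28.625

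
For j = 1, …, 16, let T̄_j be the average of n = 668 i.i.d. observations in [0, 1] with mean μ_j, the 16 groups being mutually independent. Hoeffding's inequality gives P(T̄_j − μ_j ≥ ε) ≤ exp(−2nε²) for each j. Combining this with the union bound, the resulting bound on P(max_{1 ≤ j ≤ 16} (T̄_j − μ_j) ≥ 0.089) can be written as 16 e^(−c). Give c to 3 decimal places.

10.582

Union bound over the 16 events: P(max_{1 ≤ j ≤ 16} (T̄_j − μ_j) ≥ 0.089) ≤ 16·exp(−2nε²) = 16 exp(−2·668·0.089²).
So c = 2·668·0.089² = 10.5825.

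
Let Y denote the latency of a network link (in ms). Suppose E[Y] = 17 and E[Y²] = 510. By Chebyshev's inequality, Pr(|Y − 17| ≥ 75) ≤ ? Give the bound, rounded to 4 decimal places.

0.0393

Var(Y) = E[Y²] − (E[Y])² = 510 − 289 = 221.
Chebyshev's inequality: Pr(|Y − μ| ≥ t) ≤ Var(Y)/t² = 221/5625 = 0.0393.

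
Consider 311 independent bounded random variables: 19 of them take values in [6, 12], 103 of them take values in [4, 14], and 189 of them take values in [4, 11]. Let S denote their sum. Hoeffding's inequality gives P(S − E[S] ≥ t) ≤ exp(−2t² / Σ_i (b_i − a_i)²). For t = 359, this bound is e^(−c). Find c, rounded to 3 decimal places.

Σ(b_i − a_i)² = 19·6² + 103·10² + 189·7² = 20245.
c = 2t² / 20245 = 2·359² / 20245 = 12.7321.

12.732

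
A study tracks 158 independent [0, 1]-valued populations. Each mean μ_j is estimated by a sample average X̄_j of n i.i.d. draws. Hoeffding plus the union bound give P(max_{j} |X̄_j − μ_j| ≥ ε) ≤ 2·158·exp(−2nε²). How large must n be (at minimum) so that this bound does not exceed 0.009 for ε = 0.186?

Need 2·158·exp(−2nε²) ≤ 0.009, i.e. exp(−2nε²) ≤ 0.009/316.
So 2nε² ≥ ln(316/0.009) = 10.466273.
Hence n ≥ 10.466273/(2·0.186²) = 151.264.
The smallest integer n is 152.

152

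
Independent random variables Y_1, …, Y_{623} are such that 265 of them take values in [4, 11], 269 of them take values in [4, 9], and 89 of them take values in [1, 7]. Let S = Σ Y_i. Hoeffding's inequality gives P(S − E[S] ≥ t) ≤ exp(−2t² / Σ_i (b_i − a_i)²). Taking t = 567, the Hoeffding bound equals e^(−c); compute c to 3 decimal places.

28.060

Σ(b_i − a_i)² = 265·7² + 269·5² + 89·6² = 22914.
c = 2t² / 22914 = 2·567² / 22914 = 28.0605.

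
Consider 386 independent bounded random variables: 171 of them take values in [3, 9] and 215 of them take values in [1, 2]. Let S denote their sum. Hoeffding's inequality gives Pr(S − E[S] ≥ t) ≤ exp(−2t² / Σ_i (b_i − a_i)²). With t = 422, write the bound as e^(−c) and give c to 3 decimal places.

Σ(b_i − a_i)² = 171·6² + 215·1² = 6371.
c = 2t² / 6371 = 2·422² / 6371 = 55.9046.

55.905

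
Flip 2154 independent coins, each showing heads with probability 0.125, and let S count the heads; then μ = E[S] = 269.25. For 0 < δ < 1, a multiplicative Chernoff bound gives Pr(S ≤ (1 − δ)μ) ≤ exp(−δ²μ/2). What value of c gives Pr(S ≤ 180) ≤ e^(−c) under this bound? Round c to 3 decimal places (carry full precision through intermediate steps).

Write 180 = (1 − δ)μ, so δ = 1 − 180/269.25 = 0.3314763…
Then the exponent is δ²μ/2 = (μ − 180)²/(2μ) = 14.792131.

14.792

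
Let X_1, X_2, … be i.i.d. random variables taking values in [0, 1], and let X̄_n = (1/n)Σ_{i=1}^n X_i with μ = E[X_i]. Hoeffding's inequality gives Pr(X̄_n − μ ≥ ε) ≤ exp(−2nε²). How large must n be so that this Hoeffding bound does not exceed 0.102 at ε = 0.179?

36

Require exp(−2nε²) ≤ 0.102, i.e. 2nε² ≥ ln(1/0.102) = 2.282782.
So n ≥ 2.282782 / (2·0.179²) = 35.623.
The smallest integer n is 36.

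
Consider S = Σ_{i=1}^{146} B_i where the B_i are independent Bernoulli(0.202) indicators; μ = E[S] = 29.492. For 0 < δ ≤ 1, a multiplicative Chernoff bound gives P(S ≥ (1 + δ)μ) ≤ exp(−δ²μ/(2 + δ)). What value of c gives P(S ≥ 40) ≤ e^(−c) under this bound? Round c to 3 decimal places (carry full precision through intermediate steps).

Write 40 = (1 + δ)μ, so δ = 40/29.492 − 1 = 0.3563…
Then the exponent is δ²μ/(2 + δ) = (40 − μ)² / (μ·(2 + δ)) = 1.588932.

1.589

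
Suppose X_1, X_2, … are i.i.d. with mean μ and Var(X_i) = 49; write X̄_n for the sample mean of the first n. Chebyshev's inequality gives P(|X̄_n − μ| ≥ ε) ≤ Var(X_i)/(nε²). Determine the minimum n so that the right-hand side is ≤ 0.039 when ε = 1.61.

Require 49/(n·1.61²) ≤ 0.039, i.e. n ≥ 49/(0.039·1.61²) = 484.707.
The smallest integer n is 485.

485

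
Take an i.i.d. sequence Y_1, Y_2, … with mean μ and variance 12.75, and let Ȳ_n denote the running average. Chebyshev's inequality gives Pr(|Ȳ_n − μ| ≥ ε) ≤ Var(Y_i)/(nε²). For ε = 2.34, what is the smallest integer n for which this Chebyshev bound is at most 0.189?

13

Require 12.75/(n·2.34²) ≤ 0.189, i.e. n ≥ 12.75/(0.189·2.34²) = 12.320.
The smallest integer n is 13.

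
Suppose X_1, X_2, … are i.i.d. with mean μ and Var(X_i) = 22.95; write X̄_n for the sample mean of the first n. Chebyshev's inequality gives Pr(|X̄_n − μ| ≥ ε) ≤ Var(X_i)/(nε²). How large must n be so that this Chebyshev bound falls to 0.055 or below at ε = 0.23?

Require 22.95/(n·0.23²) ≤ 0.055, i.e. n ≥ 22.95/(0.055·0.23²) = 7887.953.
The smallest integer n is 7888.

7888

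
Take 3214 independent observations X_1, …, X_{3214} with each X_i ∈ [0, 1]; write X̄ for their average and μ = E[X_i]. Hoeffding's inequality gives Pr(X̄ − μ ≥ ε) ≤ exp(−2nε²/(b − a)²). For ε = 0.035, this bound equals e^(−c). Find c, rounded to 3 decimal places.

c = 2nε²/(b − a)² = 2·3214·0.035² / 1² = 7.8743.

7.874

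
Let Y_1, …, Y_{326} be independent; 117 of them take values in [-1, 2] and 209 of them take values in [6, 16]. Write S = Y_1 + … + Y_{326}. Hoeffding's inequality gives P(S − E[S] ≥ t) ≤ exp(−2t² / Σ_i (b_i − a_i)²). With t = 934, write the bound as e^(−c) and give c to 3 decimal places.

79.475

Σ(b_i − a_i)² = 117·3² + 209·10² = 21953.
c = 2t² / 21953 = 2·934² / 21953 = 79.4749.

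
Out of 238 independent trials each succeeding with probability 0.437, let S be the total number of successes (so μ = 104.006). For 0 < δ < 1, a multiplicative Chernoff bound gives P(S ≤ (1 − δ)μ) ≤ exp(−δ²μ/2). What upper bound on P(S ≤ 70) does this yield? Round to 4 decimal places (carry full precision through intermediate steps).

Write 70 = (1 − δ)μ, so δ = 1 − 70/104.006 = 0.3269619…
Then the exponent is δ²μ/2 = (μ − 70)²/(2μ) = 5.559333.
Bound = exp(−5.559333) = 0.00385.

0.0039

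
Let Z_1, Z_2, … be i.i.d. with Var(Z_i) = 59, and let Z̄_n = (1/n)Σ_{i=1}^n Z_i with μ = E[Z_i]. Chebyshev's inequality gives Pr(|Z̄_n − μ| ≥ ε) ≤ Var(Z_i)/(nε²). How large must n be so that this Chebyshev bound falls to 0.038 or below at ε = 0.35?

12675

Require 59/(n·0.35²) ≤ 0.038, i.e. n ≥ 59/(0.038·0.35²) = 12674.544.
The smallest integer n is 12675.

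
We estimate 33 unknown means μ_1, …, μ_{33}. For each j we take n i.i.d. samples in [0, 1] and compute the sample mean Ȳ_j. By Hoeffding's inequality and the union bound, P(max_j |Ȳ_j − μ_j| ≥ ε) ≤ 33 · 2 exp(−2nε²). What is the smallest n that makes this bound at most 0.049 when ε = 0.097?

Need 2·33·exp(−2nε²) ≤ 0.049, i.e. exp(−2nε²) ≤ 0.049/66.
So 2nε² ≥ ln(66/0.049) = 7.205590.
Hence n ≥ 7.205590/(2·0.097²) = 382.909.
The smallest integer n is 383.

383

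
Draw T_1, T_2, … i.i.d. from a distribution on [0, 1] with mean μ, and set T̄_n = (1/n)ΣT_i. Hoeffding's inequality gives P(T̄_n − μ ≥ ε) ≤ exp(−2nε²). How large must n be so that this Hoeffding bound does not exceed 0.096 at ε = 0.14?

Require exp(−2nε²) ≤ 0.096, i.e. 2nε² ≥ ln(1/0.096) = 2.343407.
So n ≥ 2.343407 / (2·0.14²) = 59.781.
The smallest integer n is 60.

60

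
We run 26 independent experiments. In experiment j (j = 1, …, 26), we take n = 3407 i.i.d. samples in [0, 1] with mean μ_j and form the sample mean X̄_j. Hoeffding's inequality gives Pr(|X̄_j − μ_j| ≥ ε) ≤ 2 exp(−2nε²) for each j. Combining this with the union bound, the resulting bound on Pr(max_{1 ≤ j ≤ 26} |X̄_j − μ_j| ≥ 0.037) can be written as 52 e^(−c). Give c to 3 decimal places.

Union bound over the 26 events: Pr(max_{1 ≤ j ≤ 26} |X̄_j − μ_j| ≥ 0.037) ≤ 26·2·exp(−2nε²) = 52 exp(−2·3407·0.037²).
So c = 2·3407·0.037² = 9.3284.

9.328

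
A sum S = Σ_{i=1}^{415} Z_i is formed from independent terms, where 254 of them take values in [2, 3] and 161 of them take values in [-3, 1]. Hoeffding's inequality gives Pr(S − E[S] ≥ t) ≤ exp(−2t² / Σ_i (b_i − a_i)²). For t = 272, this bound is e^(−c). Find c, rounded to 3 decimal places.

Σ(b_i − a_i)² = 254·1² + 161·4² = 2830.
c = 2t² / 2830 = 2·272² / 2830 = 52.2855.

52.286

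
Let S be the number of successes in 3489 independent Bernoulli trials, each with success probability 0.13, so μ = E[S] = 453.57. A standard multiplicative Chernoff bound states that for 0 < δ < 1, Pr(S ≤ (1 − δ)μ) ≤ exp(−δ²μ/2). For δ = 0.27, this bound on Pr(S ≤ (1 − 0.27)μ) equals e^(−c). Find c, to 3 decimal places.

c = δ²μ/2 = 0.27²·453.57/2 = 16.5326.

16.533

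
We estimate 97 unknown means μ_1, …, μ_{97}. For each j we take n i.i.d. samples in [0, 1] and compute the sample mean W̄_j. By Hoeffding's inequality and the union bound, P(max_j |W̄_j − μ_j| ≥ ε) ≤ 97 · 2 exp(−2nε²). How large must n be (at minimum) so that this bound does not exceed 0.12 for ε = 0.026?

5465

Need 2·97·exp(−2nε²) ≤ 0.12, i.e. exp(−2nε²) ≤ 0.12/194.
So 2nε² ≥ ln(194/0.12) = 7.388122.
Hence n ≥ 7.388122/(2·0.026²) = 5464.587.
The smallest integer n is 5465.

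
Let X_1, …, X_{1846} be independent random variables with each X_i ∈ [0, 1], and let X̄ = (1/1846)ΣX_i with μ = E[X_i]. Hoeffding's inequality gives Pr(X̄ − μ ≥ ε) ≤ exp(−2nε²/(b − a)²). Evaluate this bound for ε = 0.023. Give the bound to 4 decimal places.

Exponent: 2nε²/(b − a)² = 2·1846·0.023² / 1² = 1.95307.
Bound = exp(−1.95307) = 0.14184.

0.1418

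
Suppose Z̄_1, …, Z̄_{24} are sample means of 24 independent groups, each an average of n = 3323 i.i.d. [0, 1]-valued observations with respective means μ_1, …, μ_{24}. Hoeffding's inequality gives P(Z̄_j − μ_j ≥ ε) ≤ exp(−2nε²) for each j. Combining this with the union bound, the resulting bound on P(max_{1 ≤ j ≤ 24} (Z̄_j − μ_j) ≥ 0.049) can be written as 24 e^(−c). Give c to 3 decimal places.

Union bound over the 24 events: P(max_{1 ≤ j ≤ 24} (Z̄_j − μ_j) ≥ 0.049) ≤ 24·exp(−2nε²) = 24 exp(−2·3323·0.049²).
So c = 2·3323·0.049² = 15.9570.

15.957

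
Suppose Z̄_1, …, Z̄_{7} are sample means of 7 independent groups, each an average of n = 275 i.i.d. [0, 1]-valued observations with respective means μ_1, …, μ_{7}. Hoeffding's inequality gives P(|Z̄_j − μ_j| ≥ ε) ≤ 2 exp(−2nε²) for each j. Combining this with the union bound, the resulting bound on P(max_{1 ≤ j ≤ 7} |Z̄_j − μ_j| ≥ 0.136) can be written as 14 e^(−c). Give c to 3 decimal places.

Union bound over the 7 events: P(max_{1 ≤ j ≤ 7} |Z̄_j − μ_j| ≥ 0.136) ≤ 7·2·exp(−2nε²) = 14 exp(−2·275·0.136²).
So c = 2·275·0.136² = 10.1728.

10.173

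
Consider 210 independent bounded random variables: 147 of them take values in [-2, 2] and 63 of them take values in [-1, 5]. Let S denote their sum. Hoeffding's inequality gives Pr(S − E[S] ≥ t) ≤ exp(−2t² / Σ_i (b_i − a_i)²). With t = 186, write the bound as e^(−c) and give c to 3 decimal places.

14.977

Σ(b_i − a_i)² = 147·4² + 63·6² = 4620.
c = 2t² / 4620 = 2·186² / 4620 = 14.9766.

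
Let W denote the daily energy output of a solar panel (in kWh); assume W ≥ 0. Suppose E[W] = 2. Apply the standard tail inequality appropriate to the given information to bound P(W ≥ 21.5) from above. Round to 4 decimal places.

Only the mean of a non-negative variable is known, so Markov's inequality is the applicable tail bound.
Markov's inequality: for a non-negative random variable, P(W ≥ a) ≤ E[W]/a.
Here E[W] = 2 and a = 21.5, so the bound is 2/21.5 = 0.0930.

0.0930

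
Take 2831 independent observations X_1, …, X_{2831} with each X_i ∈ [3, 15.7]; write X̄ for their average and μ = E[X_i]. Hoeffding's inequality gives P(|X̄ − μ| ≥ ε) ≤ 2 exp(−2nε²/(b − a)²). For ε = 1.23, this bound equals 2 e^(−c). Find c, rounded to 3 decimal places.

53.110

c = 2nε²/(b − a)² = 2·2831·1.23² / 12.7² = 53.1096.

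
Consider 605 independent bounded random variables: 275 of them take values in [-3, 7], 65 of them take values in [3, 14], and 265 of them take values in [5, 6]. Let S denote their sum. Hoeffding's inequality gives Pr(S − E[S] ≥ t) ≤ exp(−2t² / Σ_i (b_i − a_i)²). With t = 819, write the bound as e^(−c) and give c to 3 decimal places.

Σ(b_i − a_i)² = 275·10² + 65·11² + 265·1² = 35630.
c = 2t² / 35630 = 2·819² / 35630 = 37.6515.

37.651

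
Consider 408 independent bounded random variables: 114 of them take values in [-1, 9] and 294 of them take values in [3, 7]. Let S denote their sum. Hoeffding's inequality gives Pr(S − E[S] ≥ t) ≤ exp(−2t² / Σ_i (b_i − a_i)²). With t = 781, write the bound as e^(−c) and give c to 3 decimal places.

Σ(b_i − a_i)² = 114·10² + 294·4² = 16104.
c = 2t² / 16104 = 2·781² / 16104 = 75.7527.

75.753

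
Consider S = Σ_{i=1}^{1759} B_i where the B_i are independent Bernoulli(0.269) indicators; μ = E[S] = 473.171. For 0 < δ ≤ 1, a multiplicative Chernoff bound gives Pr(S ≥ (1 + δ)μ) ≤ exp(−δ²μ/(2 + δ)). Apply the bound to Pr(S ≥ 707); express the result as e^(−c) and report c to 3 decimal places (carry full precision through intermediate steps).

46.329

Write 707 = (1 + δ)μ, so δ = 707/473.171 − 1 = 0.4941744…
Then the exponent is δ²μ/(2 + δ) = (707 − μ)² / (μ·(2 + δ)) = 46.328881.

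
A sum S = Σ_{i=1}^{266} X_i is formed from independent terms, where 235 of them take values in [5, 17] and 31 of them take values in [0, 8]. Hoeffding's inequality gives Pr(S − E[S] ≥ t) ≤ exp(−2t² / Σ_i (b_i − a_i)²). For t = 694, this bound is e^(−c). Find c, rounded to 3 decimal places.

26.889

Σ(b_i − a_i)² = 235·12² + 31·8² = 35824.
c = 2t² / 35824 = 2·694² / 35824 = 26.8890.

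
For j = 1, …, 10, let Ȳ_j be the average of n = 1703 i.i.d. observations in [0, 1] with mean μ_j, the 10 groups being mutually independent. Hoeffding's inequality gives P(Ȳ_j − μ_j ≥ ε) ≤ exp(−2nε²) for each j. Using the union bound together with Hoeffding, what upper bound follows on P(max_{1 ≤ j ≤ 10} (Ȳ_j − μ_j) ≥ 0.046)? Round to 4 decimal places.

Per-experiment Hoeffding bound: exp(−2·1703·0.046²) = exp(−7.20710) = 0.00074131.
Union bound over 10 events: 10·0.00074131 = 0.00741.

0.0074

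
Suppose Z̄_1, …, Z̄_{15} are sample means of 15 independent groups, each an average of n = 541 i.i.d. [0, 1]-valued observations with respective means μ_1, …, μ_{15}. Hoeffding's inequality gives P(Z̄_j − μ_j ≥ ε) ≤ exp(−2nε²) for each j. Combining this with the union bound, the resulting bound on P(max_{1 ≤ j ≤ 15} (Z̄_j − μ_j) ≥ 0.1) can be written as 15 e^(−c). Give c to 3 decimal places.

Union bound over the 15 events: P(max_{1 ≤ j ≤ 15} (Z̄_j − μ_j) ≥ 0.1) ≤ 15·exp(−2nε²) = 15 exp(−2·541·0.1²).
So c = 2·541·0.1² = 10.8200.

10.820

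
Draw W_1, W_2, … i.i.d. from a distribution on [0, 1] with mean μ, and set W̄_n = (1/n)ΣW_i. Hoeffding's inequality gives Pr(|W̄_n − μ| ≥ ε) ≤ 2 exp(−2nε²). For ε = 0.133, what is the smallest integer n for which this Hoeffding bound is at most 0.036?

Require 2·exp(−2nε²) ≤ 0.036, i.e. 2nε² ≥ ln(2/0.036) = 4.017384.
So n ≥ 4.017384 / (2·0.133²) = 113.556.
The smallest integer n is 114.

114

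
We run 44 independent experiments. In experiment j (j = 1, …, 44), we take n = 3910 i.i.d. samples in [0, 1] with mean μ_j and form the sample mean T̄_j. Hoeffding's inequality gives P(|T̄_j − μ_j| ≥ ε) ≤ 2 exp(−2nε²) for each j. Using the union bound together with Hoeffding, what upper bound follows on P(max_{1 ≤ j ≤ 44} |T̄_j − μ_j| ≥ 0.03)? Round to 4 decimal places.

Per-experiment Hoeffding bound: 2·exp(−2·3910·0.03²) = 2·exp(−7.03800) = 0.0017558.
Union bound over 44 events: 44·0.0017558 = 0.07725.

0.0773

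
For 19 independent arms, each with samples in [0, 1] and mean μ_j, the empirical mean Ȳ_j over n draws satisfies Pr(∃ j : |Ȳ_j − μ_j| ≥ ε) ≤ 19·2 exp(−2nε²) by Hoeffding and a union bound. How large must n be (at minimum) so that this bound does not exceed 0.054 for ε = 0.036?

Need 2·19·exp(−2nε²) ≤ 0.054, i.e. exp(−2nε²) ≤ 0.054/38.
So 2nε² ≥ ln(38/0.054) = 6.556357.
Hence n ≥ 6.556357/(2·0.036²) = 2529.459.
The smallest integer n is 2530.

2530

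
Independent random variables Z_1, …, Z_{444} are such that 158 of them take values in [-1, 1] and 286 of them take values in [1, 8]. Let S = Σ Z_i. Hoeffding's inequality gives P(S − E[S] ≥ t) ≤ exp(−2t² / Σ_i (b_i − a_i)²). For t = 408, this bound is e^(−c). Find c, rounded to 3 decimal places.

Σ(b_i − a_i)² = 158·2² + 286·7² = 14646.
c = 2t² / 14646 = 2·408² / 14646 = 22.7317.

22.732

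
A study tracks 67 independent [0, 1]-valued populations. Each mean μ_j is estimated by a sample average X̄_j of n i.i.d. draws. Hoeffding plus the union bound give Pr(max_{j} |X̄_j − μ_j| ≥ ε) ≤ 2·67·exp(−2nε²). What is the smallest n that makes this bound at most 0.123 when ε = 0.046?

1653

Need 2·67·exp(−2nε²) ≤ 0.123, i.e. exp(−2nε²) ≤ 0.123/134.
So 2nε² ≥ ln(134/0.123) = 6.993411.
Hence n ≥ 6.993411/(2·0.046²) = 1652.507.
The smallest integer n is 1653.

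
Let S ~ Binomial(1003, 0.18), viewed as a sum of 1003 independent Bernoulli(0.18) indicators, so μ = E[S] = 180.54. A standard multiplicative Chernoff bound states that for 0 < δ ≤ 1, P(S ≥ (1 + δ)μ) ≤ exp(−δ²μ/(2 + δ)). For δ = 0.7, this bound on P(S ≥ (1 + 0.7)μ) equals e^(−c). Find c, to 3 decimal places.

c = δ²μ/(2 + δ) = 0.7²·180.54/(2 + 0.7) = 32.7647.

32.765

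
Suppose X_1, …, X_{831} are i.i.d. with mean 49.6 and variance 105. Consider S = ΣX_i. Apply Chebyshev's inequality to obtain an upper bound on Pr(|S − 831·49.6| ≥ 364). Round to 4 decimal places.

0.6585

Var(S) = n·Var(X_i) = 831·105 = 87255.
Chebyshev: Pr(|S − 831·49.6| ≥ 364) ≤ Var(S)/364² = 87255/132496 = 0.6585.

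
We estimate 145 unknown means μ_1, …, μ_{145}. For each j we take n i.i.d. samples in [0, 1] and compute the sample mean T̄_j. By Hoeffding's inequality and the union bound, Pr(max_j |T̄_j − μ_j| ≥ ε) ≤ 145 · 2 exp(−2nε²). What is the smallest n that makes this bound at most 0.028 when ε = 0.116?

344

Need 2·145·exp(−2nε²) ≤ 0.028, i.e. exp(−2nε²) ≤ 0.028/290.
So 2nε² ≥ ln(290/0.028) = 9.245432.
Hence n ≥ 9.245432/(2·0.116²) = 343.543.
The smallest integer n is 344.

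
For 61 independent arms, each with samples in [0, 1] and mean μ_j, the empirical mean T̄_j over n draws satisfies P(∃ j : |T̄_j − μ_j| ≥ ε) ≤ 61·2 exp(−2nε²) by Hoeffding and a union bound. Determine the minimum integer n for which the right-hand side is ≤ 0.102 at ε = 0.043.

1917

Need 2·61·exp(−2nε²) ≤ 0.102, i.e. exp(−2nε²) ≤ 0.102/122.
So 2nε² ≥ ln(122/0.102) = 7.086804.
Hence n ≥ 7.086804/(2·0.043²) = 1916.388.
The smallest integer n is 1917.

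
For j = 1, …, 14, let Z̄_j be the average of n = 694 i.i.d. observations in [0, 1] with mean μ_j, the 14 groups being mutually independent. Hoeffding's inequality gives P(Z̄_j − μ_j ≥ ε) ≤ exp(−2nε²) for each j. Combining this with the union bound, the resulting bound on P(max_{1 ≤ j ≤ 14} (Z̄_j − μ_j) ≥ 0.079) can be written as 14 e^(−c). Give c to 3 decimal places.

8.663

Union bound over the 14 events: P(max_{1 ≤ j ≤ 14} (Z̄_j − μ_j) ≥ 0.079) ≤ 14·exp(−2nε²) = 14 exp(−2·694·0.079²).
So c = 2·694·0.079² = 8.6625.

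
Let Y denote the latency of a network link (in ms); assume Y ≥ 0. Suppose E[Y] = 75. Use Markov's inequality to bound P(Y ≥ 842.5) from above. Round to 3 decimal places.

0.089

Markov's inequality: for a non-negative random variable, P(Y ≥ a) ≤ E[Y]/a.
Here E[Y] = 75 and a = 842.5, so the bound is 75/842.5 = 0.0890.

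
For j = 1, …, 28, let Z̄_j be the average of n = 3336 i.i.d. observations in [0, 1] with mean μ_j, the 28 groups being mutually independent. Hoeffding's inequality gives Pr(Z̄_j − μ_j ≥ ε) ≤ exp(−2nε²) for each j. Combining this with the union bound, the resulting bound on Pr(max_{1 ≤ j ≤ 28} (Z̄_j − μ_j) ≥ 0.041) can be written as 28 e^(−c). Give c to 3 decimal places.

11.216

Union bound over the 28 events: Pr(max_{1 ≤ j ≤ 28} (Z̄_j − μ_j) ≥ 0.041) ≤ 28·exp(−2nε²) = 28 exp(−2·3336·0.041²).
So c = 2·3336·0.041² = 11.2156.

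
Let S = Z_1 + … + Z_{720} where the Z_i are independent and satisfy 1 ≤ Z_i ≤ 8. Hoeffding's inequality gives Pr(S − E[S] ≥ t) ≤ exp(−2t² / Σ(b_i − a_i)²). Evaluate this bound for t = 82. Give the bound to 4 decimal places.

0.6831

Σ(b_i − a_i)² = 720·(7)² = 35280.
Exponent = 2·82²/35280 = 0.3812.
Bound = exp(−0.3812) = 0.68306.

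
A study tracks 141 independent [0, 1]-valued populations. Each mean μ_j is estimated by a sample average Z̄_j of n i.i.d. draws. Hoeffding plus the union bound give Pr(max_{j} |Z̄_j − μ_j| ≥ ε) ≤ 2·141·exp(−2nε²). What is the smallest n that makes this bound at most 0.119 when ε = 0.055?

Need 2·141·exp(−2nε²) ≤ 0.119, i.e. exp(−2nε²) ≤ 0.119/282.
So 2nε² ≥ ln(282/0.119) = 7.770539.
Hence n ≥ 7.770539/(2·0.055²) = 1284.387.
The smallest integer n is 1285.

1285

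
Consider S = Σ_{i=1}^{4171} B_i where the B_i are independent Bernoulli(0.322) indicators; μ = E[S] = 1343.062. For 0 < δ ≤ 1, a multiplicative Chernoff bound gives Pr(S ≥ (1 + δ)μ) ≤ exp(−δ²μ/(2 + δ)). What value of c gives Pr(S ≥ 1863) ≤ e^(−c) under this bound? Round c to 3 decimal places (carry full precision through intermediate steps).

Write 1863 = (1 + δ)μ, so δ = 1863/1343.062 − 1 = 0.3871288…
Then the exponent is δ²μ/(2 + δ) = (1863 − μ)² / (μ·(2 + δ)) = 84.320117.

84.320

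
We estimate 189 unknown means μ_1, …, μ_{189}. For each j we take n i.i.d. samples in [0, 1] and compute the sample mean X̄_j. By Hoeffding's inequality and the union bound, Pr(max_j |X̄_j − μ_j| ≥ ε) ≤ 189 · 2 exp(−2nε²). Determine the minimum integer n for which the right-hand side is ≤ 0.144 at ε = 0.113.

309

Need 2·189·exp(−2nε²) ≤ 0.144, i.e. exp(−2nε²) ≤ 0.144/378.
So 2nε² ≥ ln(378/0.144) = 7.872836.
Hence n ≥ 7.872836/(2·0.113²) = 308.279.
The smallest integer n is 309.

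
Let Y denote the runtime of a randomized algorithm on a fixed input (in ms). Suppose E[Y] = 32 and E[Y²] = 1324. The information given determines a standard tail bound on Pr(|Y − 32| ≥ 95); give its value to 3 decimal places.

The first two moments determine the variance, so Chebyshev's inequality is the sharpest standard bound available.
Var(Y) = E[Y²] − (E[Y])² = 1324 − 1024 = 300.
Chebyshev's inequality: Pr(|Y − μ| ≥ t) ≤ Var(Y)/t² = 300/9025 = 0.0332.

0.033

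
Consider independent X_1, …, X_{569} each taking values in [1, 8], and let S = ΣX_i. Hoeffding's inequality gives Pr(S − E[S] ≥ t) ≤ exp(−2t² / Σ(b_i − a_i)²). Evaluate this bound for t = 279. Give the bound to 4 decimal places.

Σ(b_i − a_i)² = 569·(7)² = 27881.
Exponent = 2·279²/27881 = 5.5838.
Bound = exp(−5.5838) = 0.00376.

0.0038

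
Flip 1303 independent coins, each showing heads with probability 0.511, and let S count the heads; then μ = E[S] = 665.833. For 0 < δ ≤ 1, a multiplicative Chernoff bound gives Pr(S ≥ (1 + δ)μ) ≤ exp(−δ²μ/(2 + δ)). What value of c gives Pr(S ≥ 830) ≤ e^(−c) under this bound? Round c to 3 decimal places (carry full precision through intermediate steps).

18.017

Write 830 = (1 + δ)μ, so δ = 830/665.833 − 1 = 0.2465588…
Then the exponent is δ²μ/(2 + δ) = (830 − μ)² / (μ·(2 + δ)) = 18.017255.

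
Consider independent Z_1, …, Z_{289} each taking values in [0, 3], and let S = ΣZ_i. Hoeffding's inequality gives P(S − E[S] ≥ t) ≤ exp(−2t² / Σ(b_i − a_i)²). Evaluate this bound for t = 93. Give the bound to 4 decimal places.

Σ(b_i − a_i)² = 289·(3)² = 2601.
Exponent = 2·93²/2601 = 6.6505.
Bound = exp(−6.6505) = 0.00129.

0.0013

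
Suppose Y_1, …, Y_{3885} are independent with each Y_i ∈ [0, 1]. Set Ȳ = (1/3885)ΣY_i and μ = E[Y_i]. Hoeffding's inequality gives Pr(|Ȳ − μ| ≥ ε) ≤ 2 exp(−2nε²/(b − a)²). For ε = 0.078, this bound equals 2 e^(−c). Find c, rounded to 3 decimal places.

c = 2nε²/(b − a)² = 2·3885·0.078² / 1² = 47.2727.

47.273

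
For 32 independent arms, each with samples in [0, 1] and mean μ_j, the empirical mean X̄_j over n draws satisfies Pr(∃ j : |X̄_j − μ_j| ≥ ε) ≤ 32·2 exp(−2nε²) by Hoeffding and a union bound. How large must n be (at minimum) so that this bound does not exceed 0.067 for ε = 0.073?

Need 2·32·exp(−2nε²) ≤ 0.067, i.e. exp(−2nε²) ≤ 0.067/64.
So 2nε² ≥ ln(64/0.067) = 6.861946.
Hence n ≥ 6.861946/(2·0.073²) = 643.831.
The smallest integer n is 644.

644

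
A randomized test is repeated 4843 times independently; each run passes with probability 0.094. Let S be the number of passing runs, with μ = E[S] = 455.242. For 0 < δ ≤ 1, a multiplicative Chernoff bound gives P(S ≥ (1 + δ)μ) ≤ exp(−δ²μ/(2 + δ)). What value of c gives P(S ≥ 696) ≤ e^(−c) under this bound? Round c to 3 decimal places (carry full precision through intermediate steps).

50.349

Write 696 = (1 + δ)μ, so δ = 696/455.242 − 1 = 0.5288572…
Then the exponent is δ²μ/(2 + δ) = (696 − μ)² / (μ·(2 + δ)) = 50.349461.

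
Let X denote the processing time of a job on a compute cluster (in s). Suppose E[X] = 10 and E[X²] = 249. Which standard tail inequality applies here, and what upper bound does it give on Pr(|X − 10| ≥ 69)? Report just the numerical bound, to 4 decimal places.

0.0313

The first two moments determine the variance, so Chebyshev's inequality is the sharpest standard bound available.
Var(X) = E[X²] − (E[X])² = 249 − 100 = 149.
Chebyshev's inequality: Pr(|X − μ| ≥ t) ≤ Var(X)/t² = 149/4761 = 0.0313.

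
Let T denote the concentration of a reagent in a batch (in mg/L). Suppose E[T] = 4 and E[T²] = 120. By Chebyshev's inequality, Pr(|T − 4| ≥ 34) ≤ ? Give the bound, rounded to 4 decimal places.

Var(T) = E[T²] − (E[T])² = 120 − 16 = 104.
Chebyshev's inequality: Pr(|T − μ| ≥ t) ≤ Var(T)/t² = 104/1156 = 0.0900.

0.0900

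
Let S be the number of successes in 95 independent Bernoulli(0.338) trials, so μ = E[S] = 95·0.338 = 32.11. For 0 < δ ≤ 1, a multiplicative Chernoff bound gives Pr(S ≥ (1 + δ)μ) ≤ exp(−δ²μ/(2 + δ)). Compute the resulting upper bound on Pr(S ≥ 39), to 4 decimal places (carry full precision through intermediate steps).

0.5129

Write 39 = (1 + δ)μ, so δ = 39/32.11 − 1 = 0.2145749…
Then the exponent is δ²μ/(2 + δ) = (39 − μ)² / (μ·(2 + δ)) = 0.667587.
Bound = exp(−0.667587) = 0.51294.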